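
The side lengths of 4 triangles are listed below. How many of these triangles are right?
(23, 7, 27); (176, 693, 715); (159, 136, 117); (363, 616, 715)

(23,7,27): 7²+23² = 578 < 729 = 27² → obtuse
(176,693,715): 176²+693² = 511225 = 715² → right
(159,136,117): 117²+136² = 32185 > 25281 = 159² → acute
(363,616,715): 363²+616² = 511225 = 715² → right
2 of the 4 are right.

2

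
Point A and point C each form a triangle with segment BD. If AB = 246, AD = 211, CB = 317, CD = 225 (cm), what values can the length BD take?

92 < BD < 457

From triangle ABD: |246 − 211| < BD < 246 + 211, i.e. 35 < BD < 457.
From triangle CBD: 92 < BD < 542.
Both must hold, so BD lies in the intersection.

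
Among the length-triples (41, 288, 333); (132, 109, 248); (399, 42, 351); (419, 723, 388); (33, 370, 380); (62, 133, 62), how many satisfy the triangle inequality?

(41,288,333): 41+288 ≤ 333 → not valid
(109,132,248): 109+132 ≤ 248 → not valid
(42,351,399): 42+351 ≤ 399 → not valid
(388,419,723): 388+419 > 723 → valid
(33,370,380): 33+370 > 380 → valid
(62,62,133): 62+62 ≤ 133 → not valid
2 of the 6 triples form a triangle.

2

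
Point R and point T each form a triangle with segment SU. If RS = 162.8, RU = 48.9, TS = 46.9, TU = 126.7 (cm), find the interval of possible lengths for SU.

From triangle RSU: |162.8 − 48.9| < SU < 162.8 + 48.9, i.e. 113.9 < SU < 211.7.
From triangle TSU: 79.8 < SU < 173.6.
Both must hold, so SU lies in the intersection.

113.9 < SU < 173.6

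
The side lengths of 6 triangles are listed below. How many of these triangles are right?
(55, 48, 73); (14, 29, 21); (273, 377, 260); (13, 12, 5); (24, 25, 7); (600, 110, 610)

(55,48,73): 48²+55² = 5329 = 73² → right
(14,29,21): 14²+21² = 637 < 841 = 29² → obtuse
(273,377,260): 260²+273² = 142129 = 377² → right
(13,12,5): 5²+12² = 169 = 13² → right
(24,25,7): 7²+24² = 625 = 25² → right
(600,110,610): 110²+600² = 372100 = 610² → right
5 of the 6 are right.

5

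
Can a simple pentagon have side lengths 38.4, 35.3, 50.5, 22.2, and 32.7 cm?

A pentagon exists iff every side is shorter than the sum of the others — equivalently, the longest side is less than the sum of the rest.
Longest side 50.5 < 128.6 (sum of the remaining 4), so yes.

Yes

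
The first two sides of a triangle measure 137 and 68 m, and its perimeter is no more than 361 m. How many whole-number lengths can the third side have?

Triangle inequality: 69 < x < 205. Perimeter ≤ 361 gives x ≤ 361 − 137 − 68 = 156.
So 69 < x ≤ 156; integers 70 through 156: 87 values.

87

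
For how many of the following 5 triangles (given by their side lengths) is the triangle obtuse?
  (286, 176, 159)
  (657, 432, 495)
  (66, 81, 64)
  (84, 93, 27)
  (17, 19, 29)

3

(286,176,159): 159²+176² = 56257 < 81796 = 286² → obtuse
(657,432,495): 432²+495² = 431649 = 657² → right
(66,81,64): 64²+66² = 8452 > 6561 = 81² → acute
(84,93,27): 27²+84² = 7785 < 8649 = 93² → obtuse
(17,19,29): 17²+19² = 650 < 841 = 29² → obtuse
3 of the 5 are obtuse.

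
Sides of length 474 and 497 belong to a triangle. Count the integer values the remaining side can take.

The third side lies in the open interval (23, 971).
Integers from 24 to 970 inclusive: 970 − 24 + 1 = 947.

947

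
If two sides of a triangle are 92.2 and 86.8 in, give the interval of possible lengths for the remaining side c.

5.4 < c < 179.0 (in)

By the triangle inequality, c must be less than 92.2 + 86.8 = 179.0 and greater than |92.2 − 86.8| = 5.4.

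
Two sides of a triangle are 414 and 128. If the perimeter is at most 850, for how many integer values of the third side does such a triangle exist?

Triangle inequality: 286 < x < 542. Perimeter ≤ 850 gives x ≤ 850 − 414 − 128 = 308.
So 286 < x ≤ 308; integers 287 through 308: 22 values.

22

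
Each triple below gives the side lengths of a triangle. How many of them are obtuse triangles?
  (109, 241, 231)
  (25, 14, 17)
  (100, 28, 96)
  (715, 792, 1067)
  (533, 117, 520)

1

(109,241,231): 109²+231² = 65242 > 58081 = 241² → acute
(25,14,17): 14²+17² = 485 < 625 = 25² → obtuse
(100,28,96): 28²+96² = 10000 = 100² → right
(715,792,1067): 715²+792² = 1138489 = 1067² → right
(533,117,520): 117²+520² = 284089 = 533² → right
1 of the 5 is obtuse.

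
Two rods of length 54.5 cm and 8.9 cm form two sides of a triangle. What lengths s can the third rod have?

By the triangle inequality, s must be less than 54.5 + 8.9 = 63.4 and greater than |54.5 − 8.9| = 45.6.

45.6 < s < 63.4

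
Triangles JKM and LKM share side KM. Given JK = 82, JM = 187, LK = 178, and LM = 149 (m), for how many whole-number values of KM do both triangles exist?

163

From triangle JKM: 105 < KM < 269.
From triangle LKM: 29 < KM < 327.
Intersection: 105 < KM < 269, so integers 106 through 268: 163 values.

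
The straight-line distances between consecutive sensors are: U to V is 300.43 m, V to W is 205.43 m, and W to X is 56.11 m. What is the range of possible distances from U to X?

The maximum is all hops collinear in one direction: 300.43 + 205.43 + 56.11 = 561.97.
The longest hop is 300.43; the others sum to 261.54. Folding the others back against it leaves at least 300.43 − 261.54 = 38.89.

38.89 ≤ UX ≤ 561.97 m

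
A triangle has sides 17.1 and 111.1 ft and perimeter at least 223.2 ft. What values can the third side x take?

Triangle inequality alone gives 94.0 < x < 128.2.
The perimeter condition gives x ≥ 223.2 − 17.1 − 111.1 = 95.0.
Intersecting the two: 95.0 ≤ x < 128.2.

95.0 ≤ x < 128.2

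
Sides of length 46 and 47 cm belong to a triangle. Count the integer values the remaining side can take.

91

The third side lies in the open interval (1, 93).
Integers from 2 to 92 inclusive: 92 − 2 + 1 = 91.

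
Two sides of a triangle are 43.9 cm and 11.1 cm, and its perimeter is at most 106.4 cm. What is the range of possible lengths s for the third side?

32.8 < s ≤ 51.4 cm

Triangle inequality alone gives 32.8 < s < 55.0.
The perimeter condition gives s ≤ 106.4 − 43.9 − 11.1 = 51.4.
Intersecting the two: 32.8 < s ≤ 51.4.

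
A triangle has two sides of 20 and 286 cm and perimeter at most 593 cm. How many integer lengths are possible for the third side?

Triangle inequality: 266 < x < 306. Perimeter ≤ 593 gives x ≤ 593 − 20 − 286 = 287.
So 266 < x ≤ 287; integers 267 through 287: 21 values.

21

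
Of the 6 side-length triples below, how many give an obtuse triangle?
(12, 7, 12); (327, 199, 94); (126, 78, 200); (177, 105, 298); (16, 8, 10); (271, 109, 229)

(12,7,12): 7²+12² = 193 > 144 = 12² → acute
(327,199,94): 94+199 ≤ 327, not a triangle
(126,78,200): 78²+126² = 21960 < 40000 = 200² → obtuse
(177,105,298): 105+177 ≤ 298, not a triangle
(16,8,10): 8²+10² = 164 < 256 = 16² → obtuse
(271,109,229): 109²+229² = 64322 < 73441 = 271² → obtuse
3 of the 6 are obtuse.

3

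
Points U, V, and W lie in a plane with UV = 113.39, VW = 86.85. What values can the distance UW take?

26.54 ≤ UW ≤ 200.24

By the triangle inequality, |113.39 − 86.85| ≤ UW ≤ 113.39 + 86.85.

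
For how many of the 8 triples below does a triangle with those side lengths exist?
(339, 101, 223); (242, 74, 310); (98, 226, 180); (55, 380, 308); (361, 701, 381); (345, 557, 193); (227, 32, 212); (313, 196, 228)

5

(101,223,339): 101+223 ≤ 339 → not valid
(74,242,310): 74+242 > 310 → valid
(98,180,226): 98+180 > 226 → valid
(55,308,380): 55+308 ≤ 380 → not valid
(361,381,701): 361+381 > 701 → valid
(193,345,557): 193+345 ≤ 557 → not valid
(32,212,227): 32+212 > 227 → valid
(196,228,313): 196+228 > 313 → valid
5 of the 8 triples form a triangle.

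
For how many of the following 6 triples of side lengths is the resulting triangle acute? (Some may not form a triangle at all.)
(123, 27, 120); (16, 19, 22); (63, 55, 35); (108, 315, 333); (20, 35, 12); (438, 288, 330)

(123,27,120): 27²+120² = 15129 = 123² → right
(16,19,22): 16²+19² = 617 > 484 = 22² → acute
(63,55,35): 35²+55² = 4250 > 3969 = 63² → acute
(108,315,333): 108²+315² = 110889 = 333² → right
(20,35,12): 12+20 ≤ 35, not a triangle
(438,288,330): 288²+330² = 191844 = 438² → right
2 of the 6 are acute.

2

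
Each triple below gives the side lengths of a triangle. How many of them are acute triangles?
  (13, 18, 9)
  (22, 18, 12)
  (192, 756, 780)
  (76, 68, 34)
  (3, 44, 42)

(13,18,9): 9²+13² = 250 < 324 = 18² → obtuse
(22,18,12): 12²+18² = 468 < 484 = 22² → obtuse
(192,756,780): 192²+756² = 608400 = 780² → right
(76,68,34): 34²+68² = 5780 > 5776 = 76² → acute
(3,44,42): 3²+42² = 1773 < 1936 = 44² → obtuse
1 of the 5 is acute.

1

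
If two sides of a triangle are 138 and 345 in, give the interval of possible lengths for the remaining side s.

207 < s < 483

By the triangle inequality, s must be less than 138 + 345 = 483 and greater than |138 − 345| = 207.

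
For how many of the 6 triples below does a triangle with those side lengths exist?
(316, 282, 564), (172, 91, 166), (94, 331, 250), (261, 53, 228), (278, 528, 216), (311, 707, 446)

5

(282,316,564): 282+316 > 564 → valid
(91,166,172): 91+166 > 172 → valid
(94,250,331): 94+250 > 331 → valid
(53,228,261): 53+228 > 261 → valid
(216,278,528): 216+278 ≤ 528 → not valid
(311,446,707): 311+446 > 707 → valid
5 of the 6 triples form a triangle.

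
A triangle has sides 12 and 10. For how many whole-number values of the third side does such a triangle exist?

The third side lies in the open interval (2, 22).
Integers from 3 to 21 inclusive: 21 − 3 + 1 = 19.

19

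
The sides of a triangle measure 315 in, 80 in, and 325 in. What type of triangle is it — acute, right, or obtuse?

Compare the square of the longest side to the sum of squares of the other two: 80² + 315² = 105625 = 325².

right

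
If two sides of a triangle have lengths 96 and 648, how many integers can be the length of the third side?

191

The third side lies in the open interval (552, 744).
Integers from 553 to 743 inclusive: 743 − 553 + 1 = 191.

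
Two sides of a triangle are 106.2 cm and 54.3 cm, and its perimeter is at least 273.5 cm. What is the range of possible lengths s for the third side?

113.0 ≤ s < 160.5 cm

Triangle inequality alone gives 51.9 < s < 160.5.
The perimeter condition gives s ≥ 273.5 − 106.2 − 54.3 = 113.0.
Intersecting the two: 113.0 ≤ s < 160.5.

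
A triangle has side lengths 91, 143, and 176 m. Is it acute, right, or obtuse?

Compare the square of the longest side to the sum of squares of the other two: 91² + 143² = 28730 < 30976 = 176².

obtuse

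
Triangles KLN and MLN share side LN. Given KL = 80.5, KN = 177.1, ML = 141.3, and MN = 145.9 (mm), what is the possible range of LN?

96.6 < LN < 257.6

From triangle KLN: |80.5 − 177.1| < LN < 80.5 + 177.1, i.e. 96.6 < LN < 257.6.
From triangle MLN: 4.6 < LN < 287.2.
Both must hold, so LN lies in the intersection.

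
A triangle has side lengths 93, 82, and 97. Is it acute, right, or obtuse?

Compare the square of the longest side to the sum of squares of the other two: 82² + 93² = 15373 > 9409 = 97².

acute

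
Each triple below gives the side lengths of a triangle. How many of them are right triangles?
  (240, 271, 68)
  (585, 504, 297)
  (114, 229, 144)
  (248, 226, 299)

1

(240,271,68): 68²+240² = 62224 < 73441 = 271² → obtuse
(585,504,297): 297²+504² = 342225 = 585² → right
(114,229,144): 114²+144² = 33732 < 52441 = 229² → obtuse
(248,226,299): 226²+248² = 112580 > 89401 = 299² → acute
1 of the 4 is right.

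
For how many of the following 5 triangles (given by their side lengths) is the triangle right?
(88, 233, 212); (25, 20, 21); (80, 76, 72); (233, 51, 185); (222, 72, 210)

1

(88,233,212): 88²+212² = 52688 < 54289 = 233² → obtuse
(25,20,21): 20²+21² = 841 > 625 = 25² → acute
(80,76,72): 72²+76² = 10960 > 6400 = 80² → acute
(233,51,185): 51²+185² = 36826 < 54289 = 233² → obtuse
(222,72,210): 72²+210² = 49284 = 222² → right
1 of the 5 is right.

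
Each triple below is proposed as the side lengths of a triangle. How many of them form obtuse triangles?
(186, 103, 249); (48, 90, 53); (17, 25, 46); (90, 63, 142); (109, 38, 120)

4

(186,103,249): 103²+186² = 45205 < 62001 = 249² → obtuse
(48,90,53): 48²+53² = 5113 < 8100 = 90² → obtuse
(17,25,46): 17+25 ≤ 46, not a triangle
(90,63,142): 63²+90² = 12069 < 20164 = 142² → obtuse
(109,38,120): 38²+109² = 13325 < 14400 = 120² → obtuse
4 of the 5 are obtuse.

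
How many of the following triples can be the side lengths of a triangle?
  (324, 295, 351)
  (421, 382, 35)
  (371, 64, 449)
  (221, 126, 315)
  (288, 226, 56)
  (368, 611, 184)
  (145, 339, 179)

(295,324,351): 295+324 > 351 → valid
(35,382,421): 35+382 ≤ 421 → not valid
(64,371,449): 64+371 ≤ 449 → not valid
(126,221,315): 126+221 > 315 → valid
(56,226,288): 56+226 ≤ 288 → not valid
(184,368,611): 184+368 ≤ 611 → not valid
(145,179,339): 145+179 ≤ 339 → not valid
2 of the 7 triples form a triangle.

2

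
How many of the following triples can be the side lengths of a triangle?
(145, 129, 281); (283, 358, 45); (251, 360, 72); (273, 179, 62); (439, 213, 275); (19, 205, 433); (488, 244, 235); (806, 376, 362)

1

(129,145,281): 129+145 ≤ 281 → not valid
(45,283,358): 45+283 ≤ 358 → not valid
(72,251,360): 72+251 ≤ 360 → not valid
(62,179,273): 62+179 ≤ 273 → not valid
(213,275,439): 213+275 > 439 → valid
(19,205,433): 19+205 ≤ 433 → not valid
(235,244,488): 235+244 ≤ 488 → not valid
(362,376,806): 362+376 ≤ 806 → not valid
1 of the 8 triples forms a triangle.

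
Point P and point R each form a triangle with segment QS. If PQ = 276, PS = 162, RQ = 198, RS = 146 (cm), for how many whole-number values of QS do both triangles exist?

From triangle PQS: 114 < QS < 438.
From triangle RQS: 52 < QS < 344.
Intersection: 114 < QS < 344, so integers 115 through 343: 229 values.

229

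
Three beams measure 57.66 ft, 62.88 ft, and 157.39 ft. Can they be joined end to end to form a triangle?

The longest side is 157.39, but the other two sum to only 120.54.
120.54 < 157.39, so the triangle inequality fails.

No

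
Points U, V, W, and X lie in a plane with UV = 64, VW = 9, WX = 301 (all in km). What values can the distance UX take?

228 ≤ UX ≤ 374 km

The maximum is all hops collinear in one direction: 64 + 9 + 301 = 374.
The longest hop is 301; the others sum to 73. Folding the others back against it leaves at least 301 − 73 = 228.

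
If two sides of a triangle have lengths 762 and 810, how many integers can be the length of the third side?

1523

The third side lies in the open interval (48, 1572).
Integers from 49 to 1571 inclusive: 1571 − 49 + 1 = 1523.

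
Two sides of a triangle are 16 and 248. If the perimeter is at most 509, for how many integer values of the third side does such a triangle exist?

13

Triangle inequality: 232 < x < 264. Perimeter ≤ 509 gives x ≤ 509 − 16 − 248 = 245.
So 232 < x ≤ 245; integers 233 through 245: 13 values.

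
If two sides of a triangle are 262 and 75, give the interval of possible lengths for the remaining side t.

187 < t < 337

By the triangle inequality, t must be less than 262 + 75 = 337 and greater than |262 − 75| = 187.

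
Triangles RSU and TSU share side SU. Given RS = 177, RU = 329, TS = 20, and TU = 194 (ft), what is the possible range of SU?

174 < SU < 214

From triangle RSU: |177 − 329| < SU < 177 + 329, i.e. 152 < SU < 506.
From triangle TSU: 174 < SU < 214.
Both must hold, so SU lies in the intersection.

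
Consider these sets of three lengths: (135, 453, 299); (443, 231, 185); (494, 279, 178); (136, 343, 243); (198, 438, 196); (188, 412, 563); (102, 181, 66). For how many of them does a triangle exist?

(135,299,453): 135+299 ≤ 453 → not valid
(185,231,443): 185+231 ≤ 443 → not valid
(178,279,494): 178+279 ≤ 494 → not valid
(136,243,343): 136+243 > 343 → valid
(196,198,438): 196+198 ≤ 438 → not valid
(188,412,563): 188+412 > 563 → valid
(66,102,181): 66+102 ≤ 181 → not valid
2 of the 7 triples form a triangle.

2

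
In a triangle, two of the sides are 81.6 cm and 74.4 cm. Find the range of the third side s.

7.2 < s < 156.0 (cm)

By the triangle inequality, s must be less than 81.6 + 74.4 = 156.0 and greater than |81.6 − 74.4| = 7.2.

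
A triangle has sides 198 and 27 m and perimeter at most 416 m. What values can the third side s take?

171 < s ≤ 191

Triangle inequality alone gives 171 < s < 225.
The perimeter condition gives s ≤ 416 − 198 − 27 = 191.
Intersecting the two: 171 < s ≤ 191.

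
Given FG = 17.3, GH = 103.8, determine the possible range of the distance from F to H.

86.5 ≤ FH ≤ 121.1

By the triangle inequality, |17.3 − 103.8| ≤ FH ≤ 17.3 + 103.8.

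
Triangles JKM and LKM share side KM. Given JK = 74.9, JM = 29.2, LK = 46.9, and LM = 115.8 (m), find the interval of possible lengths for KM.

68.9 < KM < 104.1

From triangle JKM: |74.9 − 29.2| < KM < 74.9 + 29.2, i.e. 45.7 < KM < 104.1.
From triangle LKM: 68.9 < KM < 162.7.
Both must hold, so KM lies in the intersection.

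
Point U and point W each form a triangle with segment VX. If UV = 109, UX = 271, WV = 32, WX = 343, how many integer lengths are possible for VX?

63

From triangle UVX: 162 < VX < 380.
From triangle WVX: 311 < VX < 375.
Intersection: 311 < VX < 375, so integers 312 through 374: 63 values.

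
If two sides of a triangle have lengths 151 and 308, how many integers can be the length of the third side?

The third side lies in the open interval (157, 459).
Integers from 158 to 458 inclusive: 458 − 158 + 1 = 301.

301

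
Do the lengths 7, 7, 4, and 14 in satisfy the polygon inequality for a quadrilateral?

A quadrilateral exists iff every side is shorter than the sum of the others — equivalently, the longest side is less than the sum of the rest.
Longest side 14 < 18 (sum of the remaining 3), so yes.

Yes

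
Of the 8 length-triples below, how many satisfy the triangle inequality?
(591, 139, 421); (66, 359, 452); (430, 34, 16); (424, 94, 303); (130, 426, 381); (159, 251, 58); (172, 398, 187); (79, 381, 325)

2

(139,421,591): 139+421 ≤ 591 → not valid
(66,359,452): 66+359 ≤ 452 → not valid
(16,34,430): 16+34 ≤ 430 → not valid
(94,303,424): 94+303 ≤ 424 → not valid
(130,381,426): 130+381 > 426 → valid
(58,159,251): 58+159 ≤ 251 → not valid
(172,187,398): 172+187 ≤ 398 → not valid
(79,325,381): 79+325 > 381 → valid
2 of the 8 triples form a triangle.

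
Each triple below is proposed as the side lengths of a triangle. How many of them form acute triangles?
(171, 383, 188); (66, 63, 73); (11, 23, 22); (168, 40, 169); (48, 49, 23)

(171,383,188): 171+188 ≤ 383, not a triangle
(66,63,73): 63²+66² = 8325 > 5329 = 73² → acute
(11,23,22): 11²+22² = 605 > 529 = 23² → acute
(168,40,169): 40²+168² = 29824 > 28561 = 169² → acute
(48,49,23): 23²+48² = 2833 > 2401 = 49² → acute
4 of the 5 are acute.

4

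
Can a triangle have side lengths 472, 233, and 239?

The two shorter sides sum to 472, exactly equal to the longest side 472.
That gives only a degenerate (flat) triangle — the inequality must be strict.

No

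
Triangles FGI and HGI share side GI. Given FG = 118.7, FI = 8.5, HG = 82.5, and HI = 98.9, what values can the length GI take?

110.2 < GI < 127.2

From triangle FGI: |118.7 − 8.5| < GI < 118.7 + 8.5, i.e. 110.2 < GI < 127.2.
From triangle HGI: 16.4 < GI < 181.4.
Both must hold, so GI lies in the intersection.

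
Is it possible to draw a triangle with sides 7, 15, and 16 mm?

Yes

The longest side is 16, and the other two sum to 22.
Since 22 > 16, the triangle inequality holds.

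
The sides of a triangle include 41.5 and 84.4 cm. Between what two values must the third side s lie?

By the triangle inequality, s must be less than 41.5 + 84.4 = 125.9 and greater than |41.5 − 84.4| = 42.9.

42.9 < s < 125.9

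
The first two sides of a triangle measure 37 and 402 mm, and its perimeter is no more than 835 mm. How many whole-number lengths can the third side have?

31

Triangle inequality: 365 < x < 439. Perimeter ≤ 835 gives x ≤ 835 − 37 − 402 = 396.
So 365 < x ≤ 396; integers 366 through 396: 31 values.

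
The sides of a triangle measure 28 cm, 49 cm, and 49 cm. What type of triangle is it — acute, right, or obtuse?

acute

Compare the square of the longest side to the sum of squares of the other two: 28² + 49² = 3185 > 2401 = 49².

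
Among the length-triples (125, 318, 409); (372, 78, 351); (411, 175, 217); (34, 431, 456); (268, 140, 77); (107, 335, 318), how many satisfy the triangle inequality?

(125,318,409): 125+318 > 409 → valid
(78,351,372): 78+351 > 372 → valid
(175,217,411): 175+217 ≤ 411 → not valid
(34,431,456): 34+431 > 456 → valid
(77,140,268): 77+140 ≤ 268 → not valid
(107,318,335): 107+318 > 335 → valid
4 of the 6 triples form a triangle.

4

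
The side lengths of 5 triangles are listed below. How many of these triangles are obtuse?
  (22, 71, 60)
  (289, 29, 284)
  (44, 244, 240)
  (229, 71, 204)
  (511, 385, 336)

3

(22,71,60): 22²+60² = 4084 < 5041 = 71² → obtuse
(289,29,284): 29²+284² = 81497 < 83521 = 289² → obtuse
(44,244,240): 44²+240² = 59536 = 244² → right
(229,71,204): 71²+204² = 46657 < 52441 = 229² → obtuse
(511,385,336): 336²+385² = 261121 = 511² → right
3 of the 5 are obtuse.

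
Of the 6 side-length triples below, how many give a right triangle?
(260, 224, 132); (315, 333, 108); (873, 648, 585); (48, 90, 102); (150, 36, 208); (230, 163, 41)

4

(260,224,132): 132²+224² = 67600 = 260² → right
(315,333,108): 108²+315² = 110889 = 333² → right
(873,648,585): 585²+648² = 762129 = 873² → right
(48,90,102): 48²+90² = 10404 = 102² → right
(150,36,208): 36+150 ≤ 208, not a triangle
(230,163,41): 41+163 ≤ 230, not a triangle
4 of the 6 are right.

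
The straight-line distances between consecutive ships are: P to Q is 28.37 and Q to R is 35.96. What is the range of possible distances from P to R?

7.59 ≤ PR ≤ 64.33

By the triangle inequality, |28.37 − 35.96| ≤ PR ≤ 28.37 + 35.96.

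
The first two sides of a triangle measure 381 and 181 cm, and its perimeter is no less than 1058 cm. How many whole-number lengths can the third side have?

Triangle inequality: 200 < x < 562. Perimeter ≥ 1058 gives x ≥ 1058 − 381 − 181 = 496.
So 496 ≤ x < 562; integers 496 through 561: 66 values.

66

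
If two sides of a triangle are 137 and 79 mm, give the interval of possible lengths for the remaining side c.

By the triangle inequality, c must be less than 137 + 79 = 216 and greater than |137 − 79| = 58.

58 < c < 216 (mm)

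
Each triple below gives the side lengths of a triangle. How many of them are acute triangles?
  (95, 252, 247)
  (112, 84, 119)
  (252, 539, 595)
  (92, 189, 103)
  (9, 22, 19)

2

(95,252,247): 95²+247² = 70034 > 63504 = 252² → acute
(112,84,119): 84²+112² = 19600 > 14161 = 119² → acute
(252,539,595): 252²+539² = 354025 = 595² → right
(92,189,103): 92²+103² = 19073 < 35721 = 189² → obtuse
(9,22,19): 9²+19² = 442 < 484 = 22² → obtuse
2 of the 5 are acute.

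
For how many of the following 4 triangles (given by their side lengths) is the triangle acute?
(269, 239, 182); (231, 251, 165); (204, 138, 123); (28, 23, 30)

3

(269,239,182): 182²+239² = 90245 > 72361 = 269² → acute
(231,251,165): 165²+231² = 80586 > 63001 = 251² → acute
(204,138,123): 123²+138² = 34173 < 41616 = 204² → obtuse
(28,23,30): 23²+28² = 1313 > 900 = 30² → acute
3 of the 4 are acute.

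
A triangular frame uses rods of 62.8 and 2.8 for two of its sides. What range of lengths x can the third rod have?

By the triangle inequality, x must be less than 62.8 + 2.8 = 65.6 and greater than |62.8 − 2.8| = 60.0.

60.0 < x < 65.6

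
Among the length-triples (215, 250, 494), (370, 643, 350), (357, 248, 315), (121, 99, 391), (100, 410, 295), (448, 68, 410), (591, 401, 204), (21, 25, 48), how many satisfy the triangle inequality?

4

(215,250,494): 215+250 ≤ 494 → not valid
(350,370,643): 350+370 > 643 → valid
(248,315,357): 248+315 > 357 → valid
(99,121,391): 99+121 ≤ 391 → not valid
(100,295,410): 100+295 ≤ 410 → not valid
(68,410,448): 68+410 > 448 → valid
(204,401,591): 204+401 > 591 → valid
(21,25,48): 21+25 ≤ 48 → not valid
4 of the 8 triples form a triangle.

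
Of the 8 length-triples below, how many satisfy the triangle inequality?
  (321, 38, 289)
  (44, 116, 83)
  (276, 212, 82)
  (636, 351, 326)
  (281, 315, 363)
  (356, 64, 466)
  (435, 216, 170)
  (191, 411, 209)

5

(38,289,321): 38+289 > 321 → valid
(44,83,116): 44+83 > 116 → valid
(82,212,276): 82+212 > 276 → valid
(326,351,636): 326+351 > 636 → valid
(281,315,363): 281+315 > 363 → valid
(64,356,466): 64+356 ≤ 466 → not valid
(170,216,435): 170+216 ≤ 435 → not valid
(191,209,411): 191+209 ≤ 411 → not valid
5 of the 8 triples form a triangle.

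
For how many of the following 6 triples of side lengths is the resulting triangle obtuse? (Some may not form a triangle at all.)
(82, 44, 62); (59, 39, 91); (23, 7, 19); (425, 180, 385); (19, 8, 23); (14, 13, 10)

(82,44,62): 44²+62² = 5780 < 6724 = 82² → obtuse
(59,39,91): 39²+59² = 5002 < 8281 = 91² → obtuse
(23,7,19): 7²+19² = 410 < 529 = 23² → obtuse
(425,180,385): 180²+385² = 180625 = 425² → right
(19,8,23): 8²+19² = 425 < 529 = 23² → obtuse
(14,13,10): 10²+13² = 269 > 196 = 14² → acute
4 of the 6 are obtuse.

4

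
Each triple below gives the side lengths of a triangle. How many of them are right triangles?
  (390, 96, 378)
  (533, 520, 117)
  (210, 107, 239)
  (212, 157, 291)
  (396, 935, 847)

3

(390,96,378): 96²+378² = 152100 = 390² → right
(533,520,117): 117²+520² = 284089 = 533² → right
(210,107,239): 107²+210² = 55549 < 57121 = 239² → obtuse
(212,157,291): 157²+212² = 69593 < 84681 = 291² → obtuse
(396,935,847): 396²+847² = 874225 = 935² → right
3 of the 5 are right.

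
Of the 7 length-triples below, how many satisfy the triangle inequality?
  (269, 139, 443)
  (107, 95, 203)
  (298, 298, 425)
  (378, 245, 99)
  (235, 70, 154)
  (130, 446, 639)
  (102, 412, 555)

1

(139,269,443): 139+269 ≤ 443 → not valid
(95,107,203): 95+107 ≤ 203 → not valid
(298,298,425): 298+298 > 425 → valid
(99,245,378): 99+245 ≤ 378 → not valid
(70,154,235): 70+154 ≤ 235 → not valid
(130,446,639): 130+446 ≤ 639 → not valid
(102,412,555): 102+412 ≤ 555 → not valid
1 of the 7 triples forms a triangle.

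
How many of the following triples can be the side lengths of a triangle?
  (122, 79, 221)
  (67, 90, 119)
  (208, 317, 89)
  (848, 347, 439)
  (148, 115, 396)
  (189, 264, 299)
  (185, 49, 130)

(79,122,221): 79+122 ≤ 221 → not valid
(67,90,119): 67+90 > 119 → valid
(89,208,317): 89+208 ≤ 317 → not valid
(347,439,848): 347+439 ≤ 848 → not valid
(115,148,396): 115+148 ≤ 396 → not valid
(189,264,299): 189+264 > 299 → valid
(49,130,185): 49+130 ≤ 185 → not valid
2 of the 7 triples form a triangle.

2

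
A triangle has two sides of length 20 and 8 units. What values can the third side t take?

By the triangle inequality, t must be less than 20 + 8 = 28 and greater than |20 − 8| = 12.

12 < t < 28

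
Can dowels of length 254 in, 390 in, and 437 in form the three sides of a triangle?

Yes

The longest side is 437, and the other two sum to 644.
Since 644 > 437, the triangle inequality holds.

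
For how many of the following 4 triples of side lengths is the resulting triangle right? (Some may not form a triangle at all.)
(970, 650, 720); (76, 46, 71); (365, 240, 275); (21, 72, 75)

(970,650,720): 650²+720² = 940900 = 970² → right
(76,46,71): 46²+71² = 7157 > 5776 = 76² → acute
(365,240,275): 240²+275² = 133225 = 365² → right
(21,72,75): 21²+72² = 5625 = 75² → right
3 of the 4 are right.

3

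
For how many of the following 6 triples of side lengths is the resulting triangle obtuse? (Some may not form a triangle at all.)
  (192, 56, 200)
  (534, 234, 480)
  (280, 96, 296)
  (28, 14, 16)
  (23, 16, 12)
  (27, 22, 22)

(192,56,200): 56²+192² = 40000 = 200² → right
(534,234,480): 234²+480² = 285156 = 534² → right
(280,96,296): 96²+280² = 87616 = 296² → right
(28,14,16): 14²+16² = 452 < 784 = 28² → obtuse
(23,16,12): 12²+16² = 400 < 529 = 23² → obtuse
(27,22,22): 22²+22² = 968 > 729 = 27² → acute
2 of the 6 are obtuse.

2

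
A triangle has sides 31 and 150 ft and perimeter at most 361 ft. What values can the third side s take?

Triangle inequality alone gives 119 < s < 181.
The perimeter condition gives s ≤ 361 − 31 − 150 = 180.
Intersecting the two: 119 < s ≤ 180.

119 < s ≤ 180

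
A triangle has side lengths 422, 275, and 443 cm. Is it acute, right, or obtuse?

acute

Compare the square of the longest side to the sum of squares of the other two: 275² + 422² = 253709 > 196249 = 443².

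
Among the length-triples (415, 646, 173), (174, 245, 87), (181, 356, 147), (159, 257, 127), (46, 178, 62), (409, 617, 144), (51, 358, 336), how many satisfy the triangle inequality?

(173,415,646): 173+415 ≤ 646 → not valid
(87,174,245): 87+174 > 245 → valid
(147,181,356): 147+181 ≤ 356 → not valid
(127,159,257): 127+159 > 257 → valid
(46,62,178): 46+62 ≤ 178 → not valid
(144,409,617): 144+409 ≤ 617 → not valid
(51,336,358): 51+336 > 358 → valid
3 of the 7 triples form a triangle.

3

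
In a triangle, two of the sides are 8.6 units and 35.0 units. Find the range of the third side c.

By the triangle inequality, c must be less than 8.6 + 35.0 = 43.6 and greater than |8.6 − 35.0| = 26.4.

26.4 < c < 43.6 (units)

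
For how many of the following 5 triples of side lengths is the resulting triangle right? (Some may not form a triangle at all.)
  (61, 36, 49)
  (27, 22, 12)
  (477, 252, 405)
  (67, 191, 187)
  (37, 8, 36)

(61,36,49): 36²+49² = 3697 < 3721 = 61² → obtuse
(27,22,12): 12²+22² = 628 < 729 = 27² → obtuse
(477,252,405): 252²+405² = 227529 = 477² → right
(67,191,187): 67²+187² = 39458 > 36481 = 191² → acute
(37,8,36): 8²+36² = 1360 < 1369 = 37² → obtuse
1 of the 5 is right.

1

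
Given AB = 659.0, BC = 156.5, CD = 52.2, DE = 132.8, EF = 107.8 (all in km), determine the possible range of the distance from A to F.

The maximum is all hops collinear in one direction: 659.0 + 156.5 + 52.2 + 132.8 + 107.8 = 1108.3.
The longest hop is 659.0; the others sum to 449.3. Folding the others back against it leaves at least 659.0 − 449.3 = 209.7.

209.7 ≤ AF ≤ 1108.3 km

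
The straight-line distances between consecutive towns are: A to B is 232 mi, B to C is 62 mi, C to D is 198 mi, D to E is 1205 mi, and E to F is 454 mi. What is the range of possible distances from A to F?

259 ≤ AF ≤ 2151 mi

The maximum is all hops collinear in one direction: 232 + 62 + 198 + 1205 + 454 = 2151.
The longest hop is 1205; the others sum to 946. Folding the others back against it leaves at least 1205 − 946 = 259.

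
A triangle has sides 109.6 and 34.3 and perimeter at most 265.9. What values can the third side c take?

Triangle inequality alone gives 75.3 < c < 143.9.
The perimeter condition gives c ≤ 265.9 − 109.6 − 34.3 = 122.0.
Intersecting the two: 75.3 < c ≤ 122.0.

75.3 < c ≤ 122.0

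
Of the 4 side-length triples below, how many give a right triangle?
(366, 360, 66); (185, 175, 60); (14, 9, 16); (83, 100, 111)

(366,360,66): 66²+360² = 133956 = 366² → right
(185,175,60): 60²+175² = 34225 = 185² → right
(14,9,16): 9²+14² = 277 > 256 = 16² → acute
(83,100,111): 83²+100² = 16889 > 12321 = 111² → acute
2 of the 4 are right.

2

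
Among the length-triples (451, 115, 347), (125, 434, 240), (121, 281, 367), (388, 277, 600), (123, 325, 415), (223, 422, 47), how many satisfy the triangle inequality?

4

(115,347,451): 115+347 > 451 → valid
(125,240,434): 125+240 ≤ 434 → not valid
(121,281,367): 121+281 > 367 → valid
(277,388,600): 277+388 > 600 → valid
(123,325,415): 123+325 > 415 → valid
(47,223,422): 47+223 ≤ 422 → not valid
4 of the 6 triples form a triangle.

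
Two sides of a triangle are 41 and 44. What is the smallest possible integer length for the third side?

The third side must be strictly greater than |41 − 44| = 3.
The smallest integer above 3 is 4.

4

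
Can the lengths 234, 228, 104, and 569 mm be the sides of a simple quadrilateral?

No

For a quadrilateral, each side must be shorter than the sum of the others.
Here the longest side is 569, but the remaining 3 sides sum to only 566.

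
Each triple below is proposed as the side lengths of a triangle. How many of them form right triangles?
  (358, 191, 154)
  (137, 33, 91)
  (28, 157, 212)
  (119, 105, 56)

1

(358,191,154): 154+191 ≤ 358, not a triangle
(137,33,91): 33+91 ≤ 137, not a triangle
(28,157,212): 28+157 ≤ 212, not a triangle
(119,105,56): 56²+105² = 14161 = 119² → right
1 of the 4 is right.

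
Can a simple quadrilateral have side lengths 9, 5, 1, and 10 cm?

A quadrilateral exists iff every side is shorter than the sum of the others — equivalently, the longest side is less than the sum of the rest.
Longest side 10 < 15 (sum of the remaining 3), so yes.

Yes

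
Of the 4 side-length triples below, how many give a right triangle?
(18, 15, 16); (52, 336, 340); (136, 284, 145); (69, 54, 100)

1

(18,15,16): 15²+16² = 481 > 324 = 18² → acute
(52,336,340): 52²+336² = 115600 = 340² → right
(136,284,145): 136+145 ≤ 284, not a triangle
(69,54,100): 54²+69² = 7677 < 10000 = 100² → obtuse
1 of the 4 is right.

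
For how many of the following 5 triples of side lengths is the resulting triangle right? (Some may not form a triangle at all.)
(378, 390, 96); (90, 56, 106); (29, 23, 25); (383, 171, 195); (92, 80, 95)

2

(378,390,96): 96²+378² = 152100 = 390² → right
(90,56,106): 56²+90² = 11236 = 106² → right
(29,23,25): 23²+25² = 1154 > 841 = 29² → acute
(383,171,195): 171+195 ≤ 383, not a triangle
(92,80,95): 80²+92² = 14864 > 9025 = 95² → acute
2 of the 5 are right.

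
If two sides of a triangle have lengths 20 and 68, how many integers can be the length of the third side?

39

The third side lies in the open interval (48, 88).
Integers from 49 to 87 inclusive: 87 − 49 + 1 = 39.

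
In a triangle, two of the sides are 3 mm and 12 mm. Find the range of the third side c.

By the triangle inequality, c must be less than 3 + 12 = 15 and greater than |3 − 12| = 9.

9 < c < 15 (mm)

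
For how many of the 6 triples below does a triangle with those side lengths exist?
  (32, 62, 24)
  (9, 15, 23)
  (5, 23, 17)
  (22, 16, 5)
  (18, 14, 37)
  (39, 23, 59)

(24,32,62): 24+32 ≤ 62 → not valid
(9,15,23): 9+15 > 23 → valid
(5,17,23): 5+17 ≤ 23 → not valid
(5,16,22): 5+16 ≤ 22 → not valid
(14,18,37): 14+18 ≤ 37 → not valid
(23,39,59): 23+39 > 59 → valid
2 of the 6 triples form a triangle.

2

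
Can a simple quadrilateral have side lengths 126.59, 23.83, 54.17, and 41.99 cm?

For a quadrilateral, each side must be shorter than the sum of the others.
Here the longest side is 126.59, but the remaining 3 sides sum to only 119.99.

No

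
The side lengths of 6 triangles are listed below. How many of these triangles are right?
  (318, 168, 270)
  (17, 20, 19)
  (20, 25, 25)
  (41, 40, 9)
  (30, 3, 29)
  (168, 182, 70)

3

(318,168,270): 168²+270² = 101124 = 318² → right
(17,20,19): 17²+19² = 650 > 400 = 20² → acute
(20,25,25): 20²+25² = 1025 > 625 = 25² → acute
(41,40,9): 9²+40² = 1681 = 41² → right
(30,3,29): 3²+29² = 850 < 900 = 30² → obtuse
(168,182,70): 70²+168² = 33124 = 182² → right
3 of the 6 are right.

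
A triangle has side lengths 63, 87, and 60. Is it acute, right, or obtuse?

Compare the square of the longest side to the sum of squares of the other two: 60² + 63² = 7569 = 87².

right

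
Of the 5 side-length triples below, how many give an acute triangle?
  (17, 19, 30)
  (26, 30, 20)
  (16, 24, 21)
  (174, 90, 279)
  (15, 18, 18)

(17,19,30): 17²+19² = 650 < 900 = 30² → obtuse
(26,30,20): 20²+26² = 1076 > 900 = 30² → acute
(16,24,21): 16²+21² = 697 > 576 = 24² → acute
(174,90,279): 90+174 ≤ 279, not a triangle
(15,18,18): 15²+18² = 549 > 324 = 18² → acute
3 of the 5 are acute.

3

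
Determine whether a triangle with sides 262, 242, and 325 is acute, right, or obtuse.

acute

Compare the square of the longest side to the sum of squares of the other two: 242² + 262² = 127208 > 105625 = 325².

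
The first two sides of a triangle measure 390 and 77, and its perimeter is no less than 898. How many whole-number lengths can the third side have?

36

Triangle inequality: 313 < x < 467. Perimeter ≥ 898 gives x ≥ 898 − 390 − 77 = 431.
So 431 ≤ x < 467; integers 431 through 466: 36 values.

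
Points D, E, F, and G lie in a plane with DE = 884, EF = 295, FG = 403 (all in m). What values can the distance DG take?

The maximum is all hops collinear in one direction: 884 + 295 + 403 = 1582.
The longest hop is 884; the others sum to 698. Folding the others back against it leaves at least 884 − 698 = 186.

186 ≤ DG ≤ 1582 m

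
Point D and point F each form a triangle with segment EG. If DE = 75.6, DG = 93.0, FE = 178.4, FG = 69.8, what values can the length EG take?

From triangle DEG: |75.6 − 93.0| < EG < 75.6 + 93.0, i.e. 17.4 < EG < 168.6.
From triangle FEG: 108.6 < EG < 248.2.
Both must hold, so EG lies in the intersection.

108.6 < EG < 168.6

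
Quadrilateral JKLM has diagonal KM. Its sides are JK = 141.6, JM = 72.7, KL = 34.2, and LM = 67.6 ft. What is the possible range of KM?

From triangle JKM: |141.6 − 72.7| < KM < 141.6 + 72.7, i.e. 68.9 < KM < 214.3.
From triangle LKM: 33.4 < KM < 101.8.
Both must hold, so KM lies in the intersection.

68.9 < KM < 101.8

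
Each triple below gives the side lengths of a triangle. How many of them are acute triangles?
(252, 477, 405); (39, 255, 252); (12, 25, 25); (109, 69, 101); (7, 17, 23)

(252,477,405): 252²+405² = 227529 = 477² → right
(39,255,252): 39²+252² = 65025 = 255² → right
(12,25,25): 12²+25² = 769 > 625 = 25² → acute
(109,69,101): 69²+101² = 14962 > 11881 = 109² → acute
(7,17,23): 7²+17² = 338 < 529 = 23² → obtuse
2 of the 5 are acute.

2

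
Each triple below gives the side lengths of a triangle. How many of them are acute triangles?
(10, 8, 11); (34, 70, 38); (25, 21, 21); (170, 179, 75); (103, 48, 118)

(10,8,11): 8²+10² = 164 > 121 = 11² → acute
(34,70,38): 34²+38² = 2600 < 4900 = 70² → obtuse
(25,21,21): 21²+21² = 882 > 625 = 25² → acute
(170,179,75): 75²+170² = 34525 > 32041 = 179² → acute
(103,48,118): 48²+103² = 12913 < 13924 = 118² → obtuse
3 of the 5 are acute.

3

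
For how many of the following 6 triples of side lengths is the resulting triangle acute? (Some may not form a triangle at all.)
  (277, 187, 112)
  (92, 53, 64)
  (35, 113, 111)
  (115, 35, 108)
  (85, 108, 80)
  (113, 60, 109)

3

(277,187,112): 112²+187² = 47513 < 76729 = 277² → obtuse
(92,53,64): 53²+64² = 6905 < 8464 = 92² → obtuse
(35,113,111): 35²+111² = 13546 > 12769 = 113² → acute
(115,35,108): 35²+108² = 12889 < 13225 = 115² → obtuse
(85,108,80): 80²+85² = 13625 > 11664 = 108² → acute
(113,60,109): 60²+109² = 15481 > 12769 = 113² → acute
3 of the 6 are acute.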